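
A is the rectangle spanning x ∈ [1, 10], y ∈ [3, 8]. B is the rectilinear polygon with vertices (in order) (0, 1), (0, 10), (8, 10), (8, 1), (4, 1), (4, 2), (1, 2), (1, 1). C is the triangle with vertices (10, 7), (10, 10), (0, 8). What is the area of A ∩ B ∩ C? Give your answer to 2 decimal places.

3.15

The intersection is the polygon with vertices (1,8), (8,8), (8,7.2), (1,7.9).
By the shoelace formula its area is 3.15.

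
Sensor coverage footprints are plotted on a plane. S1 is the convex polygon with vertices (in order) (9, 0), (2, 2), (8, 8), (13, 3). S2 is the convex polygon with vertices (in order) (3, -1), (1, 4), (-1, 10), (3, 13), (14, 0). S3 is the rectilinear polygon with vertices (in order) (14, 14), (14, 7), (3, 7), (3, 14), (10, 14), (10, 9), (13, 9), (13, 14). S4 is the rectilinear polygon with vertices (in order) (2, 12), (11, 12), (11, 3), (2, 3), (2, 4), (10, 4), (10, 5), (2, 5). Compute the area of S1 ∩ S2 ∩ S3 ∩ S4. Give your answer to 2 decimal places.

The intersection is the polygon with vertices (8.077,7), (7,7), (7.583,7.583).
By the shoelace formula its area is 0.31.

0.31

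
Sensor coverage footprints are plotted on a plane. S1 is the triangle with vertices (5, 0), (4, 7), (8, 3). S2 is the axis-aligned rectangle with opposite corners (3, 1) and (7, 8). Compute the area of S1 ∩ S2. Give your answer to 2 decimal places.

The intersection is the polygon with vertices (4,7), (7,4), (7,2), (6,1), (4.857,1).
By the shoelace formula its area is 10.43.

10.43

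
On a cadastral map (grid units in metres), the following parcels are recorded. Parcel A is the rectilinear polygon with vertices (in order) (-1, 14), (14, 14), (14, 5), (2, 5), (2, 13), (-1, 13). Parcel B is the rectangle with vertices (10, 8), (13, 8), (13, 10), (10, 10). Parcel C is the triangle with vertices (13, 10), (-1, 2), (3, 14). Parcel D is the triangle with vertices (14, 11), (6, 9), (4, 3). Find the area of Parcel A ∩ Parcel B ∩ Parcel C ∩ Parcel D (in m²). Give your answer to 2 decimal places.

2.51

The intersection is the polygon with vertices (12.75,10), (12.125,9.5), (10,8.286), (10,10).
By the shoelace formula its area is 2.51.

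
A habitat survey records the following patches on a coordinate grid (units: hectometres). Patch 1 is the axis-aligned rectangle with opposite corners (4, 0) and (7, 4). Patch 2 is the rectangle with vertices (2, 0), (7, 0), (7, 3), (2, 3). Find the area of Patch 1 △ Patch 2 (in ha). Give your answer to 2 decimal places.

9.00

|Patch 1∩Patch 2|: x∈[4,7], y∈[0,3] → 3·3 = 9.
|Patch 1 △ Patch 2| = |Patch 1| + |Patch 2| − 2·|Patch 1∩Patch 2| = 12 + 15 − 18 = 9.00.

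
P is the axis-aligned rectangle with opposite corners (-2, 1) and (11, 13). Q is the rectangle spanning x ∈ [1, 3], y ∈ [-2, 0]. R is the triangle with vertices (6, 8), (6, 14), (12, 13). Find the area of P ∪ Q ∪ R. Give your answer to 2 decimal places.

By inclusion–exclusion:
Individual areas: |P| = 156, |Q| = 4, |R| = 18.
|P∩Q| = 0 (no overlap).
|P∩R| = 14.5833.
|Q∩R| = 0.
|P∩Q∩R| = 0.
|P ∪ Q ∪ R| = 178 − 14.5833 + 0 = 163.42.

163.42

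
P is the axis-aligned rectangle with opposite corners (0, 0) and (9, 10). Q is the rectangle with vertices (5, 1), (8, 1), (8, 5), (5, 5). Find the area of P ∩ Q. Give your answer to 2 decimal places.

|P∩Q|: x∈[5,8], y∈[1,5] → 3·4 = 12.

12.00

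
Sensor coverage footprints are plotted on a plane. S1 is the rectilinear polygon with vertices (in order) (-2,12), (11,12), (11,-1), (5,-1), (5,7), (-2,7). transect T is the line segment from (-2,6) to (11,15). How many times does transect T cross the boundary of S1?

The segment meets the boundary at (6.667,12), (-0.556,7).

2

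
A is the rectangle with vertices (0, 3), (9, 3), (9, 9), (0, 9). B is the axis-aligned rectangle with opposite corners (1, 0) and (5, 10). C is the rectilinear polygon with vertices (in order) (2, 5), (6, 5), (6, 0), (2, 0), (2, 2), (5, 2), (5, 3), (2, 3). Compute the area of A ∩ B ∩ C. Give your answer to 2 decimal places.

6.00

The intersection is the polygon with vertices (5,3), (2,3), (2,5), (5,5).
By the shoelace formula its area is 6.00.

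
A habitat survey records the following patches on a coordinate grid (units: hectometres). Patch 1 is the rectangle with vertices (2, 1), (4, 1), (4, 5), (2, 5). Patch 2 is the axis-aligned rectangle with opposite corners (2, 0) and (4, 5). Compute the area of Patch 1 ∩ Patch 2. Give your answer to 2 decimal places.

8.00

|Patch 1∩Patch 2|: x∈[2,4], y∈[1,5] → 2·4 = 8.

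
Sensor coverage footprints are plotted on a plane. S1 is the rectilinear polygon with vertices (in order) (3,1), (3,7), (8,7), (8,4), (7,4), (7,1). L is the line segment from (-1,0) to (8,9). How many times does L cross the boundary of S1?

2

The segment meets the boundary at (6,7), (3,4).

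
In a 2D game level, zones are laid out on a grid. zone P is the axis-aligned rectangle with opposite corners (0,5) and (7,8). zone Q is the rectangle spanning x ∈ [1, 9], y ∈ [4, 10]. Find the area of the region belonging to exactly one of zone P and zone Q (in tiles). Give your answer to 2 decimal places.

|zone P∩zone Q|: x∈[1,7], y∈[5,8] → 6·3 = 18.
|zone P △ zone Q| = |zone P| + |zone Q| − 2·|zone P∩zone Q| = 21 + 48 − 36 = 33.00.

33.00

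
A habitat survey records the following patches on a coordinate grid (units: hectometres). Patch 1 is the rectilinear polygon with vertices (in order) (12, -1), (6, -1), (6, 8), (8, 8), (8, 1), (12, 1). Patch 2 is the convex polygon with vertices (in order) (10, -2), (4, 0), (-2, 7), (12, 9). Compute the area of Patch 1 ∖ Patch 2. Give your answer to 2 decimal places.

|Patch 1| = 26, |Patch 1∩Patch 2| = 22.5606.
|Patch 1 ∖ Patch 2| = |Patch 1| − |Patch 1∩Patch 2| = 26 − 22.5606 = 3.44.

3.44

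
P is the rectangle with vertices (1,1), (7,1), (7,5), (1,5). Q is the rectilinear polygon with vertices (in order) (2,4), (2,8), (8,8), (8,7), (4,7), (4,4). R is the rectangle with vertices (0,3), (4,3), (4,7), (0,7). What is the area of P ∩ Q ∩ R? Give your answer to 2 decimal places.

The intersection is the polygon with vertices (4,4), (2,4), (2,5), (4,5).
By the shoelace formula its area is 2.00.

2.00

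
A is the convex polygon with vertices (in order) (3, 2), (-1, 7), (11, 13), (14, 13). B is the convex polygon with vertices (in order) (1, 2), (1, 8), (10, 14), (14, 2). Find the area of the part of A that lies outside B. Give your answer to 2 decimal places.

|A| = 58.5, |A∩B| = 50.0536.
|A ∖ B| = |A| − |A∩B| = 58.5 − 50.0536 = 8.45.

8.45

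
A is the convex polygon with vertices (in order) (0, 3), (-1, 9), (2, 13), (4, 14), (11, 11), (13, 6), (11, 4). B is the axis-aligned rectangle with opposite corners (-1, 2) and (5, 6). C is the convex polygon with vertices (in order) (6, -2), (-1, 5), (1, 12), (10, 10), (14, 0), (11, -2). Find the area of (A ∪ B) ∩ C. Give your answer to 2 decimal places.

87.52

|A ∪ B| = 119.3864.
|(A ∪ B) ∩ C| = 87.52.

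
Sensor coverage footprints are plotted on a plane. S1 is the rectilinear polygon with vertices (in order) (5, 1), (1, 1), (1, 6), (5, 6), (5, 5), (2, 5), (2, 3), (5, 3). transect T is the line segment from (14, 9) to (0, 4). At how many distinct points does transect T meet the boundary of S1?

4

The segment meets the boundary at (1,4.357), (2,4.714), (2.8,5), (5,5.786).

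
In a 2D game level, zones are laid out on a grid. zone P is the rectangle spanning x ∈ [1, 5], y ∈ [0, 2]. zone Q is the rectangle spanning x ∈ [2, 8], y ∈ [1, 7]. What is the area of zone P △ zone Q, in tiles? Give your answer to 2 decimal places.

|zone P∩zone Q|: x∈[2,5], y∈[1,2] → 3·1 = 3.
|zone P △ zone Q| = |zone P| + |zone Q| − 2·|zone P∩zone Q| = 8 + 36 − 6 = 38.00.

38.00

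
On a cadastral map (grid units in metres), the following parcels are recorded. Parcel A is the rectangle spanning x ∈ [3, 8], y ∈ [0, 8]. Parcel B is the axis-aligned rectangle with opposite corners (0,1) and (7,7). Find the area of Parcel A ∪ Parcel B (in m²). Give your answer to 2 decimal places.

By inclusion–exclusion:
Individual areas: |Parcel A| = 40, |Parcel B| = 42.
|Parcel A∩Parcel B|: x∈[3,7], y∈[1,7] → 4·6 = 24.
|Parcel A ∪ Parcel B| = 82 − 24 = 58.00.

58.00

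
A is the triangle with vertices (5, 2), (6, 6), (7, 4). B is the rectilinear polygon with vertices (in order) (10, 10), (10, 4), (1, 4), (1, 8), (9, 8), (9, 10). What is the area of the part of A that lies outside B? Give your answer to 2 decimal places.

1.50

|A| = 3, |A∩B| = 1.5.
|A ∖ B| = |A| − |A∩B| = 3 − 1.5 = 1.50.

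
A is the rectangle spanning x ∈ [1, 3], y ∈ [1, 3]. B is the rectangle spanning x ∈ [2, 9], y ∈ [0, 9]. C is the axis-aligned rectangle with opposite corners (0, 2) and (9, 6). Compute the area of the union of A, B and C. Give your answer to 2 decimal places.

By inclusion–exclusion:
Individual areas: |A| = 4, |B| = 63, |C| = 36.
|A∩B|: x∈[2,3], y∈[1,3] → 1·2 = 2.
|A∩C|: x∈[1,3], y∈[2,3] → 2·1 = 2.
|B∩C|: x∈[2,9], y∈[2,6] → 7·4 = 28.
|A∩B∩C| = 1.
|A ∪ B ∪ C| = 103 − 32 + 1 = 72.00.

72.00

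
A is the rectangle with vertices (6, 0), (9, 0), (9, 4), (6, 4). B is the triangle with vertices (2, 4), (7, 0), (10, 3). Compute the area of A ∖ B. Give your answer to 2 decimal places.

4.46

|A| = 12, |A∩B| = 7.5375.
|A ∖ B| = |A| − |A∩B| = 12 − 7.5375 = 4.46.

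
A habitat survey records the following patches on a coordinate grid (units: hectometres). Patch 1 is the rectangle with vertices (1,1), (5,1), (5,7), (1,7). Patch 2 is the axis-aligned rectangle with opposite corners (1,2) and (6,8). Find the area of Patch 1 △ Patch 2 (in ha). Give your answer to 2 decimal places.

|Patch 1∩Patch 2|: x∈[1,5], y∈[2,7] → 4·5 = 20.
|Patch 1 △ Patch 2| = |Patch 1| + |Patch 2| − 2·|Patch 1∩Patch 2| = 24 + 30 − 40 = 14.00.

14.00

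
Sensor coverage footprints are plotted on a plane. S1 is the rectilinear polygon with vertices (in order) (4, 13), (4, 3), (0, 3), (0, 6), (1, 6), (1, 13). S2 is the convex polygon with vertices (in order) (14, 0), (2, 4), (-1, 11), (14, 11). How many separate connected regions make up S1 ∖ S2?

2

S1 ∖ S2 splits into 2 disjoint pieces (area 6, area 6.5).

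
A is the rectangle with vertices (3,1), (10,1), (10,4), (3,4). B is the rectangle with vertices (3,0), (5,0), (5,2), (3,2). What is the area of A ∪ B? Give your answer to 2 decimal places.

23.00

By inclusion–exclusion:
Individual areas: |A| = 21, |B| = 4.
|A∩B|: x∈[3,5], y∈[1,2] → 2·1 = 2.
|A ∪ B| = 25 − 2 = 23.00.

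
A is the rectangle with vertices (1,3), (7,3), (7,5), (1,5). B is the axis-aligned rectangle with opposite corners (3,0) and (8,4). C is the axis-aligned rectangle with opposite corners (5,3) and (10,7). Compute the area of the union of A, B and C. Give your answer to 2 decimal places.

By inclusion–exclusion:
Individual areas: |A| = 12, |B| = 20, |C| = 20.
|A∩B|: x∈[3,7], y∈[3,4] → 4·1 = 4.
|A∩C|: x∈[5,7], y∈[3,5] → 2·2 = 4.
|B∩C|: x∈[5,8], y∈[3,4] → 3·1 = 3.
|A∩B∩C| = 2.
|A ∪ B ∪ C| = 52 − 11 + 2 = 43.00.

43.00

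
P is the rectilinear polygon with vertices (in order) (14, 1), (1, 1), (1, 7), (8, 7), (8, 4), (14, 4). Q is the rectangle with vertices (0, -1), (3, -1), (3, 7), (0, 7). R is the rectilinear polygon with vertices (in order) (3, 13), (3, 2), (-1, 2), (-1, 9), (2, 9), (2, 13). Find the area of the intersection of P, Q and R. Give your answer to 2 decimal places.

The intersection is the polygon with vertices (1,7), (3,7), (3,2), (1,2).
By the shoelace formula its area is 10.00.

10.00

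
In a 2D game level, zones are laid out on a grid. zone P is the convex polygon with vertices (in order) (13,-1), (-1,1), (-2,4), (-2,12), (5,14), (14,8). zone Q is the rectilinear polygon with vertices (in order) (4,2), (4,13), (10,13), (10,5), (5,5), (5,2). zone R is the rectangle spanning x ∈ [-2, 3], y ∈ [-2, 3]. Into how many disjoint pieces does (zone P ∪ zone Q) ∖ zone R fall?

1

(zone P ∪ zone Q) ∖ zone R is a single connected region.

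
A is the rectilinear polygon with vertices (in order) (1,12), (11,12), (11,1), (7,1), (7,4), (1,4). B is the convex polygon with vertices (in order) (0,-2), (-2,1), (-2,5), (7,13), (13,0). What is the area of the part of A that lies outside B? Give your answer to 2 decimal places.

24.13

|A| = 92, |A∩B| = 67.8734.
|A ∖ B| = |A| − |A∩B| = 92 − 67.8734 = 24.13.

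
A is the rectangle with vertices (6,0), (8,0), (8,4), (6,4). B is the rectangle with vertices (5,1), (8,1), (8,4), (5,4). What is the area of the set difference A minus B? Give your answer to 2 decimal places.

|A∩B|: x∈[6,8], y∈[1,4] → 2·3 = 6.
|A| = 8.
|A ∖ B| = |A| − |A∩B| = 8 − 6 = 2.00.

2.00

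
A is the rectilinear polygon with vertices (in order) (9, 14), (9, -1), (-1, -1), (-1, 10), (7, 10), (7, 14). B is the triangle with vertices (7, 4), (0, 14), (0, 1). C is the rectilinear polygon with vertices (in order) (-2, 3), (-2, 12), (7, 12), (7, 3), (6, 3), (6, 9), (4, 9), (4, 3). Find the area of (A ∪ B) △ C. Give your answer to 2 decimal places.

|A ∪ B| = 123.6.
|(A ∪ B) ∩ C| = 48.2.
|(A ∪ B) △ C| = 123.6 + 69 − 96.4 = 96.20.

96.20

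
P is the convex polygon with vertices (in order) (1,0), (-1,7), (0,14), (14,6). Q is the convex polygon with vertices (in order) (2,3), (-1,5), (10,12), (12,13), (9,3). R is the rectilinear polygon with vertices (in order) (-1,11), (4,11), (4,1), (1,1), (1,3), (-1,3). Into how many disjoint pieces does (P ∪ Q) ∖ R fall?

2

(P ∪ Q) ∖ R splits into 2 disjoint pieces (area 71.2122, area 2.369).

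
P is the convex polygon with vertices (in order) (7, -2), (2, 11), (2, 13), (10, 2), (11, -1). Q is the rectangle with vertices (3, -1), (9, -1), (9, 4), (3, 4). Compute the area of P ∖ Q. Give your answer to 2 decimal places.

27.41

|P| = 44, |P∩Q| = 16.5887.
|P ∖ Q| = |P| − |P∩Q| = 44 − 16.5887 = 27.41.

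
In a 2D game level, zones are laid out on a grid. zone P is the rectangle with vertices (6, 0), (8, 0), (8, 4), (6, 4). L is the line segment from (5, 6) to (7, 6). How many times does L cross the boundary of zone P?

The segment lies entirely outside zone P and never meets its boundary.

0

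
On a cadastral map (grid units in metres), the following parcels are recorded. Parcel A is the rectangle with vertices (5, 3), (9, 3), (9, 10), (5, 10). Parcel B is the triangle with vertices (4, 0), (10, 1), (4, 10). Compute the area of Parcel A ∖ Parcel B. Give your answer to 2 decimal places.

|Parcel A| = 28, |Parcel A∩Parcel B| = 10.0833.
|Parcel A ∖ Parcel B| = |Parcel A| − |Parcel A∩Parcel B| = 28 − 10.0833 = 17.92.

17.92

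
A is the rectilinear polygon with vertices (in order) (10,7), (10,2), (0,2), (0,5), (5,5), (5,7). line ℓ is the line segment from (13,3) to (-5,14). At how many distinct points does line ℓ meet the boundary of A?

The segment meets the boundary at (6.455,7), (10,4.833).

2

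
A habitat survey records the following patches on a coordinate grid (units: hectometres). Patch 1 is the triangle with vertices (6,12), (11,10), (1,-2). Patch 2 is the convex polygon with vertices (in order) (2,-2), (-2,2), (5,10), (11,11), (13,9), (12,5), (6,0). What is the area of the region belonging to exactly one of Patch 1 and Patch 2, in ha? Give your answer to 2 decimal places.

|Patch 1| = 40, |Patch 2| = 107, |Patch 1∩Patch 2| = 36.3004.
|Patch 1 △ Patch 2| = |Patch 1| + |Patch 2| − 2·|Patch 1∩Patch 2| = 40 + 107 − 72.6009 = 74.40.

74.40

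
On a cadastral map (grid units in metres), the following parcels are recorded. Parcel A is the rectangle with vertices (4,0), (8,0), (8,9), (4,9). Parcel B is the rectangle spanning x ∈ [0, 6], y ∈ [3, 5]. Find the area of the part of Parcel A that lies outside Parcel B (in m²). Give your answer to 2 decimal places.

32.00

|Parcel A∩Parcel B|: x∈[4,6], y∈[3,5] → 2·2 = 4.
|Parcel A| = 36.
|Parcel A ∖ Parcel B| = |Parcel A| − |Parcel A∩Parcel B| = 36 − 4 = 32.00.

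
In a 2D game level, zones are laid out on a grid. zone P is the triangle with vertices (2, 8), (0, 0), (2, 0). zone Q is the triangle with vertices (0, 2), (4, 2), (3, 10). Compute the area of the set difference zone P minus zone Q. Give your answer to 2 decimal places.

3.67

|zone P| = 8, |zone P∩zone Q| = 4.3333.
|zone P ∖ zone Q| = |zone P| − |zone P∩zone Q| = 8 − 4.3333 = 3.67.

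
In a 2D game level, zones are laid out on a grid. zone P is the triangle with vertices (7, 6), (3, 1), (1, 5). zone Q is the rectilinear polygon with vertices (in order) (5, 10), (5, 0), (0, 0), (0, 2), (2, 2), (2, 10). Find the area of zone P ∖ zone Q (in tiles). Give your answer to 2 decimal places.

3.25

|zone P| = 13, |zone P∩zone Q| = 9.75.
|zone P ∖ zone Q| = |zone P| − |zone P∩zone Q| = 13 − 9.75 = 3.25.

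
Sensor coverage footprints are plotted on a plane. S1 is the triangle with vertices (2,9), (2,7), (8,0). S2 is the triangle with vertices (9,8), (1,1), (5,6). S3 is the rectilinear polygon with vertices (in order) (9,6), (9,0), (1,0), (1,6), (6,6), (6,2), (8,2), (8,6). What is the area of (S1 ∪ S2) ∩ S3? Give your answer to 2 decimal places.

6.57

|S1 ∪ S2| = 11.3609.
|(S1 ∪ S2) ∩ S3| = 6.57.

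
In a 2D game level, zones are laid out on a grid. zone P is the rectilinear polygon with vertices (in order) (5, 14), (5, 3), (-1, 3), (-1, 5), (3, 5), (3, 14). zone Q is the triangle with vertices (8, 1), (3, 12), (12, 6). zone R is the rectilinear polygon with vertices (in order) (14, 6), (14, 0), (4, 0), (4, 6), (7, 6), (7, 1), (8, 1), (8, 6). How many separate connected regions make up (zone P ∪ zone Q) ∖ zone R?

(zone P ∪ zone Q) ∖ zone R is a single connected region.

1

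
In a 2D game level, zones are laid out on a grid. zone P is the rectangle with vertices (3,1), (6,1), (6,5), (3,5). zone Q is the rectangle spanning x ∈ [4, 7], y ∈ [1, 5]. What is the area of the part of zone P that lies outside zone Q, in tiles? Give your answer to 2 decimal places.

4.00

|zone P∩zone Q|: x∈[4,6], y∈[1,5] → 2·4 = 8.
|zone P| = 12.
|zone P ∖ zone Q| = |zone P| − |zone P∩zone Q| = 12 − 8 = 4.00.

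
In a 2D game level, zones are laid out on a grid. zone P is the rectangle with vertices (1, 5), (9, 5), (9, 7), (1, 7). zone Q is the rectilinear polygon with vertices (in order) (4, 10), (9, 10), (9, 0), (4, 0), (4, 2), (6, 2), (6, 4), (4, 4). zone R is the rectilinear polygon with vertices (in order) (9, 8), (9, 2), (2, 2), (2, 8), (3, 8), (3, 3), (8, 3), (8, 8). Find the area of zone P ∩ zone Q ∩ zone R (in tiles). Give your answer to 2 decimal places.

2.00

The intersection is the polygon with vertices (8,5), (8,7), (9,7), (9,5).
By the shoelace formula its area is 2.00.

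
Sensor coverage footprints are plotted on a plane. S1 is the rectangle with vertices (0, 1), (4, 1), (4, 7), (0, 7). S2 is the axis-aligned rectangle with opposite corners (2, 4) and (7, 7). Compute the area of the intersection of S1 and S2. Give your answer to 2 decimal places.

|S1∩S2|: x∈[2,4], y∈[4,7] → 2·3 = 6.

6.00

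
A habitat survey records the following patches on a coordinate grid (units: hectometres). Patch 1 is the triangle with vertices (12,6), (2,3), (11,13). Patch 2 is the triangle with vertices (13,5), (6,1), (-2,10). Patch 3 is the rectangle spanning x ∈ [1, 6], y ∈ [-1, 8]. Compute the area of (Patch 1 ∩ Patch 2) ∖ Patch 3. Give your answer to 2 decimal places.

7.75

|Patch 1 ∩ Patch 2| = 13.44.
|(Patch 1 ∩ Patch 2) ∩ Patch 3| = 5.6891.
|(Patch 1 ∩ Patch 2) ∖ Patch 3| = 13.44 − 5.6891 = 7.75.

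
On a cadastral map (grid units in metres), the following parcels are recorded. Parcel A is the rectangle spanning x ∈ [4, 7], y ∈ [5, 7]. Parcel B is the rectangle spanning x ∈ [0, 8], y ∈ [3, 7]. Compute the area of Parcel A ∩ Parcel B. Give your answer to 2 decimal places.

|Parcel A∩Parcel B|: x∈[4,7], y∈[5,7] → 3·2 = 6.

6.00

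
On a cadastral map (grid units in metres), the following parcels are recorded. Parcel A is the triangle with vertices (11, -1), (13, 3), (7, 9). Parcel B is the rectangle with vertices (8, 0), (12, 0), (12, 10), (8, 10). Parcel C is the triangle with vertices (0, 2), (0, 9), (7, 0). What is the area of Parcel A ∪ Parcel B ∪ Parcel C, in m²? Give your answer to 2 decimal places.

67.20

By inclusion–exclusion:
Individual areas: |Parcel A| = 18, |Parcel B| = 40, |Parcel C| = 24.5.
|Parcel A∩Parcel B| = 15.3.
|Parcel A∩Parcel C| = 0.
|Parcel B∩Parcel C| = 0.
|Parcel A∩Parcel B∩Parcel C| = 0.
|Parcel A ∪ Parcel B ∪ Parcel C| = 82.5 − 15.3 + 0 = 67.20.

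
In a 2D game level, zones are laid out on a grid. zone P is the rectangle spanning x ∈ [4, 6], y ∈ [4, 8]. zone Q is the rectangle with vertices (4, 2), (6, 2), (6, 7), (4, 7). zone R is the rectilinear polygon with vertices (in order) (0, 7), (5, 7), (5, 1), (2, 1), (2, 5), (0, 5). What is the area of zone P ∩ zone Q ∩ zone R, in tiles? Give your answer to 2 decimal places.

3.00

The intersection is the polygon with vertices (4,4), (4,7), (5,7), (5,4).
By the shoelace formula its area is 3.00.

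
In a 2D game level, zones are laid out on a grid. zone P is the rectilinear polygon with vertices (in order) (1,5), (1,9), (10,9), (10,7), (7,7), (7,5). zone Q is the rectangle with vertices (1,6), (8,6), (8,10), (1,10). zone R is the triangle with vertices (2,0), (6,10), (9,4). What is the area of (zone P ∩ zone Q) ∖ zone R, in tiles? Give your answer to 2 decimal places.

14.00

|zone P ∩ zone Q| = 20.
|(zone P ∩ zone Q) ∩ zone R| = 6.
|(zone P ∩ zone Q) ∖ zone R| = 20 − 6 = 14.00.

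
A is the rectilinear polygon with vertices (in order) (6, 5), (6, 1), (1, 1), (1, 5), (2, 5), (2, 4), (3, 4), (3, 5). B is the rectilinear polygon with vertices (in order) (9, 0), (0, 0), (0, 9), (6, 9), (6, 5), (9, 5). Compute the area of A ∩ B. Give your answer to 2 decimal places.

19.00

The intersection is the polygon with vertices (6,1), (1,1), (1,5), (2,5), (2,4), (3,4), (3,5), (6,5).
By the shoelace formula its area is 19.00.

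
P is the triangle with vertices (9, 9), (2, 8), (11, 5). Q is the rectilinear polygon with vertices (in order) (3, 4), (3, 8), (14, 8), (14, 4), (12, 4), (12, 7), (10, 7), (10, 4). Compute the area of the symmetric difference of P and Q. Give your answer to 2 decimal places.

32.50

|P| = 15, |Q| = 38, |P∩Q| = 10.25.
|P △ Q| = |P| + |Q| − 2·|P∩Q| = 15 + 38 − 20.5 = 32.50.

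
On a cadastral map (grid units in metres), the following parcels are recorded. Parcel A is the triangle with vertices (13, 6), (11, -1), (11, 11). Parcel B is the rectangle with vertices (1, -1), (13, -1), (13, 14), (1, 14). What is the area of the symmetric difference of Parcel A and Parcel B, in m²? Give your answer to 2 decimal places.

|Parcel A| = 12, |Parcel B| = 180, |Parcel A∩Parcel B| = 12.
|Parcel A △ Parcel B| = |Parcel A| + |Parcel B| − 2·|Parcel A∩Parcel B| = 12 + 180 − 24 = 168.00.

168.00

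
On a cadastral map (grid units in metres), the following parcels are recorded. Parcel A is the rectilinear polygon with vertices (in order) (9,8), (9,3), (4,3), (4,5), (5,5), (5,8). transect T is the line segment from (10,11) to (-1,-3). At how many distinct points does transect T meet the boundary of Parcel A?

2

The segment meets the boundary at (4,3.364), (7.643,8).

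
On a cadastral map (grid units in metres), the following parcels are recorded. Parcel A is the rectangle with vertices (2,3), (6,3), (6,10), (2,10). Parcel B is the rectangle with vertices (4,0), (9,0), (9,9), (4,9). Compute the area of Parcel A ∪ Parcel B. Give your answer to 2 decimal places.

By inclusion–exclusion:
Individual areas: |Parcel A| = 28, |Parcel B| = 45.
|Parcel A∩Parcel B|: x∈[4,6], y∈[3,9] → 2·6 = 12.
|Parcel A ∪ Parcel B| = 73 − 12 = 61.00.

61.00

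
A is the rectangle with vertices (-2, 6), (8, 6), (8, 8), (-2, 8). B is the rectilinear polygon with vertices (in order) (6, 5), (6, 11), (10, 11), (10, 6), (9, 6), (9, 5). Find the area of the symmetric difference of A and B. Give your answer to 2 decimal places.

35.00

|A| = 20, |B| = 23, |A∩B| = 4.
|A △ B| = |A| + |B| − 2·|A∩B| = 20 + 23 − 8 = 35.00.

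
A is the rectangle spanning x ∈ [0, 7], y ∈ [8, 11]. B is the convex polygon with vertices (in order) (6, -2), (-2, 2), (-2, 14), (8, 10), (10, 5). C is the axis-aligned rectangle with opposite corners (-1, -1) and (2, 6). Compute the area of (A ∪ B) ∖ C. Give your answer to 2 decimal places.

113.70

|A ∪ B| = 129.45.
|(A ∪ B) ∩ C| = 15.75.
|(A ∪ B) ∖ C| = 129.45 − 15.75 = 113.70.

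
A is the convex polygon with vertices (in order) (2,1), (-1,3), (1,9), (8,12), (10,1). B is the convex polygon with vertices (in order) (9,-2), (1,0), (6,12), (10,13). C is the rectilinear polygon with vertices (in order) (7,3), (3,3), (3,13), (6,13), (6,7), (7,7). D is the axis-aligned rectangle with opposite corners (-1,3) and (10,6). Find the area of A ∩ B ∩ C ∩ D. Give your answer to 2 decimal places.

11.70

The intersection is the polygon with vertices (7,3), (3,3), (3,4.8), (3.5,6), (7,6).
By the shoelace formula its area is 11.70.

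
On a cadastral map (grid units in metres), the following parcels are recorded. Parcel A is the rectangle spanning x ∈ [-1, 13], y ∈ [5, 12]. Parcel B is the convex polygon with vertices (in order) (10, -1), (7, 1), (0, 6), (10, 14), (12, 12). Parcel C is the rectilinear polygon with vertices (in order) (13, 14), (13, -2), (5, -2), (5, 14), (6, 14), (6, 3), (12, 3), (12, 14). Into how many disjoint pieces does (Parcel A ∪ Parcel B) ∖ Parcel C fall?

(Parcel A ∪ Parcel B) ∖ Parcel C splits into 2 disjoint pieces (area 56.0385, area 46.6286).

2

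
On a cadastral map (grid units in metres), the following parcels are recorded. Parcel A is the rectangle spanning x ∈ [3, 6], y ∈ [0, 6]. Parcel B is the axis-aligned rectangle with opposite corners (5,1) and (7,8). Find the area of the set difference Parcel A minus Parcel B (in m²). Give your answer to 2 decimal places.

13.00

|Parcel A∩Parcel B|: x∈[5,6], y∈[1,6] → 1·5 = 5.
|Parcel A| = 18.
|Parcel A ∖ Parcel B| = |Parcel A| − |Parcel A∩Parcel B| = 18 − 5 = 13.00.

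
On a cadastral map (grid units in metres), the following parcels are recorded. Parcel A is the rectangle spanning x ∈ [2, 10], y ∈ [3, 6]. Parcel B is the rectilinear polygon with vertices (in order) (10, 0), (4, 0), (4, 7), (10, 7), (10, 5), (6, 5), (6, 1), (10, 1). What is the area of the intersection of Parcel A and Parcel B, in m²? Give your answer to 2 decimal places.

10.00

The intersection is the polygon with vertices (10,5), (6,5), (6,3), (4,3), (4,6), (10,6).
By the shoelace formula its area is 10.00.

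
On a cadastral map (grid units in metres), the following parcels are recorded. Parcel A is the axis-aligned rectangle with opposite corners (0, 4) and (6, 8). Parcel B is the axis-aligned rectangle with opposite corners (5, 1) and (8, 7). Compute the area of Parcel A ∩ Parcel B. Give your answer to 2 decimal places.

|Parcel A∩Parcel B|: x∈[5,6], y∈[4,7] → 1·3 = 3.

3.00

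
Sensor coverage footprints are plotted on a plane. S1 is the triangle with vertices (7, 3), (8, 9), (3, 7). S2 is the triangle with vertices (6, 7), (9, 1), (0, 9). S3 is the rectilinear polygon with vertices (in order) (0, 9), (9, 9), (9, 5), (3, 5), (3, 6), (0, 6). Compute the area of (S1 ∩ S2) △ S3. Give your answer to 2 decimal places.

29.43

|S1 ∩ S2| = 8.0682.
|(S1 ∩ S2) ∩ S3| = 5.8182.
|(S1 ∩ S2) △ S3| = 8.0682 + 33 − 11.6364 = 29.43.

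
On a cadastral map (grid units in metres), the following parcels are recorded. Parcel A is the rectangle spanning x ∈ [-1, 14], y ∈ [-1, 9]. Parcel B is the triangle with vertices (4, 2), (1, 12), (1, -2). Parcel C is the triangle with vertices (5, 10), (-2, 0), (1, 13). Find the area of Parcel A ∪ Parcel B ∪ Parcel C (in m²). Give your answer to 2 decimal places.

By inclusion–exclusion:
Individual areas: |Parcel A| = 150, |Parcel B| = 21, |Parcel C| = 30.5.
|Parcel A∩Parcel B| = 19.275.
|Parcel A∩Parcel C| = 17.5515.
|Parcel B∩Parcel C| = 6.2486.
|Parcel A∩Parcel B∩Parcel C| = 4.8986.
|Parcel A ∪ Parcel B ∪ Parcel C| = 201.5 − 43.075 + 4.8986 = 163.32.

163.32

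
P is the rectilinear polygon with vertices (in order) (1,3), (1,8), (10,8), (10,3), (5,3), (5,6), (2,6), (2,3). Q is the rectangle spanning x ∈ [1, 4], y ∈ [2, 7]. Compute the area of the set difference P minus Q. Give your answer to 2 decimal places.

|P| = 36, |P∩Q| = 6.
|P ∖ Q| = |P| − |P∩Q| = 36 − 6 = 30.00.

30.00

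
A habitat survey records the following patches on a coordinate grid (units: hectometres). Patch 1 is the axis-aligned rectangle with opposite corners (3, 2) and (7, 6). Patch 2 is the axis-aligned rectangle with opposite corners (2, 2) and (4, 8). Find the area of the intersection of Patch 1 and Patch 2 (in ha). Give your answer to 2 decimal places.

4.00

|Patch 1∩Patch 2|: x∈[3,4], y∈[2,6] → 1·4 = 4.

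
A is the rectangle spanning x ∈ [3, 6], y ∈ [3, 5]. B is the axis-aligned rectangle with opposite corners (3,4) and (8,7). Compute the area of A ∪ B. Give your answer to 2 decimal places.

18.00

By inclusion–exclusion:
Individual areas: |A| = 6, |B| = 15.
|A∩B|: x∈[3,6], y∈[4,5] → 3·1 = 3.
|A ∪ B| = 21 − 3 = 18.00.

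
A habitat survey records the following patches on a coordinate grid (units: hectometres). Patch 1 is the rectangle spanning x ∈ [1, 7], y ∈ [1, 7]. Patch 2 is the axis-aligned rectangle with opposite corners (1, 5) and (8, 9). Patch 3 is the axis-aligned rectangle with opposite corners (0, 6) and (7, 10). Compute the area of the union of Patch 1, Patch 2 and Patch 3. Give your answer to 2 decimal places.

62.00

By inclusion–exclusion:
Individual areas: |Patch 1| = 36, |Patch 2| = 28, |Patch 3| = 28.
|Patch 1∩Patch 2|: x∈[1,7], y∈[5,7] → 6·2 = 12.
|Patch 1∩Patch 3|: x∈[1,7], y∈[6,7] → 6·1 = 6.
|Patch 2∩Patch 3|: x∈[1,7], y∈[6,9] → 6·3 = 18.
|Patch 1∩Patch 2∩Patch 3| = 6.
|Patch 1 ∪ Patch 2 ∪ Patch 3| = 92 − 36 + 6 = 62.00.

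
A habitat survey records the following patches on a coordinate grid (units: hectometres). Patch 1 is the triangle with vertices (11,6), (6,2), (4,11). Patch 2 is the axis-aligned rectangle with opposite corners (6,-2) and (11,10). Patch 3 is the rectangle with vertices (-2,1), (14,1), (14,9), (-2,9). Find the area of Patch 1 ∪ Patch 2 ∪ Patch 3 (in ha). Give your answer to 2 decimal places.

By inclusion–exclusion:
Individual areas: |Patch 1| = 26.5, |Patch 2| = 60, |Patch 3| = 128.
|Patch 1∩Patch 2| = 18.9286.
|Patch 1∩Patch 3| = 24.1444.
|Patch 2∩Patch 3|: x∈[6,11], y∈[1,9] → 5·8 = 40.
|Patch 1∩Patch 2∩Patch 3| = 18.7.
|Patch 1 ∪ Patch 2 ∪ Patch 3| = 214.5 − 83.073 + 18.7 = 150.13.

150.13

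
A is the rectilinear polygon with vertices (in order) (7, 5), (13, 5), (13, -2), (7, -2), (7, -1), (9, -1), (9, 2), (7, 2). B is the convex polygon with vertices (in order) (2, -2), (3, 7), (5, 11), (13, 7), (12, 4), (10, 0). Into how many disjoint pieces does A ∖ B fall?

A ∖ B is a single connected region.

1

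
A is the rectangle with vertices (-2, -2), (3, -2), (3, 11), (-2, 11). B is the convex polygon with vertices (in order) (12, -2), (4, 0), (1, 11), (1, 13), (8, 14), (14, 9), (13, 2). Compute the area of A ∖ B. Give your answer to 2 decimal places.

57.67

|A| = 65, |A∩B| = 7.3333.
|A ∖ B| = |A| − |A∩B| = 65 − 7.3333 = 57.67.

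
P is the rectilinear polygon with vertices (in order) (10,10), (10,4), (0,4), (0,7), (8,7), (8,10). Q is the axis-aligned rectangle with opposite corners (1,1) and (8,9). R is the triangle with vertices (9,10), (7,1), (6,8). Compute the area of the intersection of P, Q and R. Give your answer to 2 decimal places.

4.68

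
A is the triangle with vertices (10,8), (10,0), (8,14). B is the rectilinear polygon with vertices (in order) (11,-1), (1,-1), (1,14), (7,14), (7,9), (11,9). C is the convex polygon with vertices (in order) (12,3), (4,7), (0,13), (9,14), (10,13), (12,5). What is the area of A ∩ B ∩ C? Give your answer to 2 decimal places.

The intersection is the polygon with vertices (8.714,9), (9.667,9), (10,8), (10,4), (9.385,4.308).
By the shoelace formula its area is 4.39.

4.39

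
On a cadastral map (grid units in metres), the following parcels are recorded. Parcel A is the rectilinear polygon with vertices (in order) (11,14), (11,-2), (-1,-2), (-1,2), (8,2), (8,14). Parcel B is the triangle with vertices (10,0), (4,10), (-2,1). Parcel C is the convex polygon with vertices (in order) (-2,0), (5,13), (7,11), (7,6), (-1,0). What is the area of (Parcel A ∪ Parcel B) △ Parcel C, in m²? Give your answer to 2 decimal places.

|Parcel A ∪ Parcel B| = 124.7083.
|(Parcel A ∪ Parcel B) ∩ Parcel C| = 29.6062.
|(Parcel A ∪ Parcel B) △ Parcel C| = 124.7083 + 45.5 − 59.2125 = 111.00.

111.00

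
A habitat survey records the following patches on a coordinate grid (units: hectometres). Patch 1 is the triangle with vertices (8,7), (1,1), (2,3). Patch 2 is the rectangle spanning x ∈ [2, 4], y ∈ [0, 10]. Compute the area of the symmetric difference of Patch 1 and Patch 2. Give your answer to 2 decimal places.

20.19

|Patch 1| = 4, |Patch 2| = 20, |Patch 1∩Patch 2| = 1.9048.
|Patch 1 △ Patch 2| = |Patch 1| + |Patch 2| − 2·|Patch 1∩Patch 2| = 4 + 20 − 3.8095 = 20.19.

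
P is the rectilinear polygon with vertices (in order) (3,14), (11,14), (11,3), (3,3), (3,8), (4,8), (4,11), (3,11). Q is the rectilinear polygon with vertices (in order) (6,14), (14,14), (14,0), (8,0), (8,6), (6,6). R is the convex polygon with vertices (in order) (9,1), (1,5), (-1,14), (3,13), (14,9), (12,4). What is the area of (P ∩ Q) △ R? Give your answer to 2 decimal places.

|P ∩ Q| = 49.
|(P ∩ Q) ∩ R| = 34.
|(P ∩ Q) △ R| = 49 + 111.5 − 68 = 92.50.

92.50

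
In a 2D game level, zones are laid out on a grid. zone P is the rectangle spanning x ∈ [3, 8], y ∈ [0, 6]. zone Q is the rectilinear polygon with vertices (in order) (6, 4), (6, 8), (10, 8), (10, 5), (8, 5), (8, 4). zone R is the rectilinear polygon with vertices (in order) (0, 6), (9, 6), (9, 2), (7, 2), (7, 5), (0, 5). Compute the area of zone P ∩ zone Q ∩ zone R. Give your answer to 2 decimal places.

The intersection is the polygon with vertices (7,4), (7,5), (6,5), (6,6), (8,6), (8,5), (8,4).
By the shoelace formula its area is 3.00.

3.00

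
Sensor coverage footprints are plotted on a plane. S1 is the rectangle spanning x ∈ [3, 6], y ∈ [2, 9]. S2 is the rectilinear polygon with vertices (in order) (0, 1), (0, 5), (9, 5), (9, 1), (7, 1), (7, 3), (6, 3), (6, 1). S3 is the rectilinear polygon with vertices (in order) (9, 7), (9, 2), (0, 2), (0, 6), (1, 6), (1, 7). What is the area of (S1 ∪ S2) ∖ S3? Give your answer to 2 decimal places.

14.00

|S1 ∪ S2| = 46.
|(S1 ∪ S2) ∩ S3| = 32.
|(S1 ∪ S2) ∖ S3| = 46 − 32 = 14.00.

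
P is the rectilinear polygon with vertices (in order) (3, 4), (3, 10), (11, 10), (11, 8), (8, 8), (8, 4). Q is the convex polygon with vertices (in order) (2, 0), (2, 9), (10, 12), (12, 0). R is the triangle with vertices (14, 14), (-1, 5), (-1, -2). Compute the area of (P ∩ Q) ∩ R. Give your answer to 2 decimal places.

20.92

The region (P ∩ Q) ∩ R is the polygon with vertices (10.25,10), (8.375,8), (8,8), (8,7.6), (4.625,4), (3,4), (3,7.4), (7.333,10).
By the shoelace formula its area is 20.92.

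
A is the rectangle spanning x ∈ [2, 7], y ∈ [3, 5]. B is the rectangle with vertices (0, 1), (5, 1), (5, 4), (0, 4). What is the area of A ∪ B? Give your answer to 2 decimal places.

By inclusion–exclusion:
Individual areas: |A| = 10, |B| = 15.
|A∩B|: x∈[2,5], y∈[3,4] → 3·1 = 3.
|A ∪ B| = 25 − 3 = 22.00.

22.00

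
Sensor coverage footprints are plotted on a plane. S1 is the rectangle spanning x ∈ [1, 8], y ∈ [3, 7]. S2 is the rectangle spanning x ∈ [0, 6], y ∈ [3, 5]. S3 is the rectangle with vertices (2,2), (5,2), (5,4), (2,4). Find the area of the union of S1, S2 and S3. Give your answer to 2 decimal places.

By inclusion–exclusion:
Individual areas: |S1| = 28, |S2| = 12, |S3| = 6.
|S1∩S2|: x∈[1,6], y∈[3,5] → 5·2 = 10.
|S1∩S3|: x∈[2,5], y∈[3,4] → 3·1 = 3.
|S2∩S3|: x∈[2,5], y∈[3,4] → 3·1 = 3.
|S1∩S2∩S3| = 3.
|S1 ∪ S2 ∪ S3| = 46 − 16 + 3 = 33.00.

33.00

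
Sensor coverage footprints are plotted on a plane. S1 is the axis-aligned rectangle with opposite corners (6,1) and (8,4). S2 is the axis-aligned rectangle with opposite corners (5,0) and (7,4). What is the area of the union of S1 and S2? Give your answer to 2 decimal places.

By inclusion–exclusion:
Individual areas: |S1| = 6, |S2| = 8.
|S1∩S2|: x∈[6,7], y∈[1,4] → 1·3 = 3.
|S1 ∪ S2| = 14 − 3 = 11.00.

11.00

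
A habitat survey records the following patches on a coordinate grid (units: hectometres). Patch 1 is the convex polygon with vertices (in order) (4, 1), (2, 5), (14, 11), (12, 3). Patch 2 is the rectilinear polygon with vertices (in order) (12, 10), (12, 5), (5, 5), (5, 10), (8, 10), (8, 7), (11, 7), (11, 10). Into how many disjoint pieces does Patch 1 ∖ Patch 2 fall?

Patch 1 ∖ Patch 2 splits into 2 disjoint pieces (area 37.25, area 5.25).

2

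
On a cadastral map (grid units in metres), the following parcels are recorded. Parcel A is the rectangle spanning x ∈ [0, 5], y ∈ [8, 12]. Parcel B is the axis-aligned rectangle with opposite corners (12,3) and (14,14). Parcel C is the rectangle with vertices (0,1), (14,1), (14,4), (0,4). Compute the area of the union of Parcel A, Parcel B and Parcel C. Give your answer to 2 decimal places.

82.00

By inclusion–exclusion:
Individual areas: |Parcel A| = 20, |Parcel B| = 22, |Parcel C| = 42.
|Parcel A∩Parcel B| = 0 (no overlap).
|Parcel A∩Parcel C| = 0 (no overlap).
|Parcel B∩Parcel C|: x∈[12,14], y∈[3,4] → 2·1 = 2.
|Parcel A∩Parcel B∩Parcel C| = 0.
|Parcel A ∪ Parcel B ∪ Parcel C| = 84 − 2 + 0 = 82.00.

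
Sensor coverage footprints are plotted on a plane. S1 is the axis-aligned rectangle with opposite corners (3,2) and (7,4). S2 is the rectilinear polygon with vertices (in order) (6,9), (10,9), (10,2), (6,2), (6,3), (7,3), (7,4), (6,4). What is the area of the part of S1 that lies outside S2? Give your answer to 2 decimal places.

7.00

|S1| = 8, |S1∩S2| = 1.
|S1 ∖ S2| = |S1| − |S1∩S2| = 8 − 1 = 7.00.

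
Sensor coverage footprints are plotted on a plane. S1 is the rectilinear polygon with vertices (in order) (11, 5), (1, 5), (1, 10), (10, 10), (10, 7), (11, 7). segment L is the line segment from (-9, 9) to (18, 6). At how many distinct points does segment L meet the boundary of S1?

The segment meets the boundary at (11,6.778), (1,7.889).

2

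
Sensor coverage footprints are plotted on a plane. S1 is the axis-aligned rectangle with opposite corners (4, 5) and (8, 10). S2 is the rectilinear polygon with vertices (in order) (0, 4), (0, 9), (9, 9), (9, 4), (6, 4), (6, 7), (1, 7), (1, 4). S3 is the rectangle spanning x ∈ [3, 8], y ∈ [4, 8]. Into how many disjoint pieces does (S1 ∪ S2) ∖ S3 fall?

1

(S1 ∪ S2) ∖ S3 is a single connected region.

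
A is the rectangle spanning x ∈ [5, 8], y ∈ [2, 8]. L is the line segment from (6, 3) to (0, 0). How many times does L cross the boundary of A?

1

The segment meets the boundary at (5,2.5).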